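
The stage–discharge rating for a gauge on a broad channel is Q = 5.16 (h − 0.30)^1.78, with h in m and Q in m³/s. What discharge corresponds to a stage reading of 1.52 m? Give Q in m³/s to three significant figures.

7.35 m³/s

Q = 5.16 × (1.52 − 0.30)^1.78 = 5.16 × 1.22^1.78 = 7.351 m³/s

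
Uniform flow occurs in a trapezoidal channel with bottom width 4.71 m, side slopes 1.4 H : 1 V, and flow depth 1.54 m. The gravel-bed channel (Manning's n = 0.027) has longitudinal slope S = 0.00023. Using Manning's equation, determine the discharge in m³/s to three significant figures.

A = (b + z·y)·y = (4.71 + 1.4×1.54)×1.54 = 10.57 m²
P = b + 2y√(1+z²) = 4.71 + 2×1.54×√(1+1.4²) = 10.01 m
R = A/P = 10.57/10.01 = 1.056 m
Q = (1/n)·A·R^(2/3)·S^(1/2) = (1/0.027) × 10.57 × 1.056^(2/3) × 0.00023^(1/2) = 6.160 m³/s

6.16 m³/s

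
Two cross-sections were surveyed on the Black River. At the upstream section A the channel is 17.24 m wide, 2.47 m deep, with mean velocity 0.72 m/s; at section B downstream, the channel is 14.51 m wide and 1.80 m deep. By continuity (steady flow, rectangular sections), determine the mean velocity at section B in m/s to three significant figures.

1.17 m/s

Q = A₁V₁ = (17.24×2.47) × 0.72 = 30.66 m³/s
A₂ = 14.51 × 1.80 = 26.12 m²
V₂ = Q/A₂ = 30.66/26.12 = 1.174 m/s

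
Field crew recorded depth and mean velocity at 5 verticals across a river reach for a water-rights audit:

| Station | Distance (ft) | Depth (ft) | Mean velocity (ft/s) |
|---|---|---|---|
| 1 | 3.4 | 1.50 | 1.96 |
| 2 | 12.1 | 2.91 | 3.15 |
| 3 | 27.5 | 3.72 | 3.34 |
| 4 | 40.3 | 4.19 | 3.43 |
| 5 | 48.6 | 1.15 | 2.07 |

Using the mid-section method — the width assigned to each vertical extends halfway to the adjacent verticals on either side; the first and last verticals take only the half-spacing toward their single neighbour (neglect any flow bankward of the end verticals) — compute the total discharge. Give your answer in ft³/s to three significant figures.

w_1 = (12.1 − 3.4)/2 = 4.35 ft; q_1 = 1.96 × 1.50 × 4.35 = 12.79 ft³/s
w_2 = (27.5 − 3.4)/2 = 12.05 ft; q_2 = 3.15 × 2.91 × 12.05 = 110.5 ft³/s
w_3 = (40.3 − 12.1)/2 = 14.1 ft; q_3 = 3.34 × 3.72 × 14.1 = 175.2 ft³/s
w_4 = (48.6 − 27.5)/2 = 10.55 ft; q_4 = 3.43 × 4.19 × 10.55 = 151.6 ft³/s
w_5 = (48.6 − 40.3)/2 = 4.15 ft; q_5 = 2.07 × 1.15 × 4.15 = 9.879 ft³/s
Q = Σ qᵢ = 459.9 ft³/s

460 ft³/s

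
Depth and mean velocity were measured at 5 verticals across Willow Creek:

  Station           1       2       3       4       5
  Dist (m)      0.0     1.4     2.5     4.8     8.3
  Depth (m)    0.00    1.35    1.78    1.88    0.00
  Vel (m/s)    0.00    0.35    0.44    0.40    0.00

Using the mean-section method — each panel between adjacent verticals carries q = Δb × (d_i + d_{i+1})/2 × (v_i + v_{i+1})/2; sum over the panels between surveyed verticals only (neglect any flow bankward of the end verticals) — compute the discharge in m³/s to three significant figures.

Panel 1-2: Δb = 1.4 m, d̄ = (0.00+1.35)/2 = 0.675, v̄ = (0.00+0.35)/2 = 0.175 → q = 1.4×0.675×0.175 = 0.1654 m³/s
Panel 2-3: Δb = 1.1 m, d̄ = (1.35+1.78)/2 = 1.565, v̄ = (0.35+0.44)/2 = 0.395 → q = 1.1×1.565×0.395 = 0.6800 m³/s
Panel 3-4: Δb = 2.3 m, d̄ = (1.78+1.88)/2 = 1.83, v̄ = (0.44+0.40)/2 = 0.42 → q = 2.3×1.83×0.42 = 1.768 m³/s
Panel 4-5: Δb = 3.5 m, d̄ = (1.88+0.00)/2 = 0.94, v̄ = (0.40+0.00)/2 = 0.2 → q = 3.5×0.94×0.2 = 0.6580 m³/s
Q = Σ q = 3.271 m³/s

3.27 m³/s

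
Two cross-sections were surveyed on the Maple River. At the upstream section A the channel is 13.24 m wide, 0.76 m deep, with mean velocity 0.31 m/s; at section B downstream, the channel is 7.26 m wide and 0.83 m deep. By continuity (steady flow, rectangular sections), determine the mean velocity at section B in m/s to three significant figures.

0.518 m/s

Q = A₁V₁ = (13.24×0.76) × 0.31 = 3.119 m³/s
A₂ = 7.26 × 0.83 = 6.026 m²
V₂ = Q/A₂ = 3.119/6.026 = 0.5177 m/s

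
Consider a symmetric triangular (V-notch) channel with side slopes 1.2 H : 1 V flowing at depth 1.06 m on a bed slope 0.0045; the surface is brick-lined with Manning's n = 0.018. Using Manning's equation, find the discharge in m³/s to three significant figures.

A = z·y² = 1.2×1.06² = 1.348 m²
P = 2y√(1+z²) = 2×1.06×√(1+1.2²) = 3.312 m
R = A/P = 1.348/3.312 = 0.4072 m
Q = (1/n)·A·R^(2/3)·S^(1/2) = (1/0.018) × 1.348 × 0.4072^(2/3) × 0.0045^(1/2) = 2.760 m³/s

2.76 m³/s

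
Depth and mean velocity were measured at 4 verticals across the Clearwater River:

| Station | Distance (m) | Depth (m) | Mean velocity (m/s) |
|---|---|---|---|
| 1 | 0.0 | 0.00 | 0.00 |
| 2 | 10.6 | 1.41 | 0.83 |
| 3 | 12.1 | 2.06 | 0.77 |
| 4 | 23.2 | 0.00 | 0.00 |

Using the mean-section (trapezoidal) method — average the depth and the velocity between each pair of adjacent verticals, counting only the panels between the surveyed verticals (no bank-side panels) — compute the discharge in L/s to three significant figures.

Panel 1-2: Δb = 10.6 m, d̄ = (0.00+1.41)/2 = 0.705, v̄ = (0.00+0.83)/2 = 0.415 → q = 10.6×0.705×0.415 = 3.101 m³/s
Panel 2-3: Δb = 1.5 m, d̄ = (1.41+2.06)/2 = 1.735, v̄ = (0.83+0.77)/2 = 0.8 → q = 1.5×1.735×0.8 = 2.082 m³/s
Panel 3-4: Δb = 11.1 m, d̄ = (2.06+0.00)/2 = 1.03, v̄ = (0.77+0.00)/2 = 0.385 → q = 11.1×1.03×0.385 = 4.402 m³/s
Q = Σ q = 9.585 m³/s
= 9.585 × 1000 = 9585 L/s

9590 L/s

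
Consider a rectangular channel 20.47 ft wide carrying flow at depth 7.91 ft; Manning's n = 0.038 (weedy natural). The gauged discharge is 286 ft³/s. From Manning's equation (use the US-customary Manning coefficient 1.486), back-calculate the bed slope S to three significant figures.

0.000278

A = b·y = 20.47 × 7.91 = 161.9 ft²
P = b + 2y = 20.47 + 2×7.91 = 36.29 ft
R = A/P = 161.9/36.29 = 4.462 ft
S = (Q·n / (1.486·A·R^(2/3)))² = (286×0.038 / (1.486×161.9×2.710))² = 0.0002778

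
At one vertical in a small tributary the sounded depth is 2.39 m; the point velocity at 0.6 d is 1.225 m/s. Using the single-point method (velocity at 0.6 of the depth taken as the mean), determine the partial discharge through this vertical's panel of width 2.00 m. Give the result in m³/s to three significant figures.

5.86 m³/s

v̄ = v₀.₆ = 1.225 m/s
q = v̄ × d × w = 1.225 × 2.39 × 2.00 = 5.856 m³/s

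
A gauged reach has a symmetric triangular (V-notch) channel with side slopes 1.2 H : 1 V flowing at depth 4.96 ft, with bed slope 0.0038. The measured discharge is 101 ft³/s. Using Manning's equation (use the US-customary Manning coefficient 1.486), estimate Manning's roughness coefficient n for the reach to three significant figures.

0.0411

A = z·y² = 1.2×4.96² = 29.52 ft²
P = 2y√(1+z²) = 2×4.96×√(1+1.2²) = 15.50 ft
R = A/P = 29.52/15.50 = 1.905 ft
n = (1.486/Q)·A·R^(2/3)·S^(1/2) = (1.486/101) × 29.52 × 1.537 × 0.06164 = 0.04115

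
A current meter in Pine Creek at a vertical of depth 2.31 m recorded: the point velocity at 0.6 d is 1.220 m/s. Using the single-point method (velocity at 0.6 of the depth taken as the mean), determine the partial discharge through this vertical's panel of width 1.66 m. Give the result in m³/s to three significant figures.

4.68 m³/s

v̄ = v₀.₆ = 1.220 m/s
q = v̄ × d × w = 1.220 × 2.31 × 1.66 = 4.678 m³/s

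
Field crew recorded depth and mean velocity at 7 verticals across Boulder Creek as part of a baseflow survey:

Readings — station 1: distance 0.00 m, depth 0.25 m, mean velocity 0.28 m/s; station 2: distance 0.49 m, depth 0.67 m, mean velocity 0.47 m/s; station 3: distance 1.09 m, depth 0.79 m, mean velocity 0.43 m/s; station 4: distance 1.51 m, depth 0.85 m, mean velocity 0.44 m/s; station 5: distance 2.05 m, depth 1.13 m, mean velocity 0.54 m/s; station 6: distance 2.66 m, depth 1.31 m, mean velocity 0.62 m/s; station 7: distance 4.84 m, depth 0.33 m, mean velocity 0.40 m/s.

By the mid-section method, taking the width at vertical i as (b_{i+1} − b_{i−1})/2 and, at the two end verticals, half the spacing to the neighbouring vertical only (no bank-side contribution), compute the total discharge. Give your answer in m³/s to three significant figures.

2.17 m³/s

w_1 = (0.49 − 0.00)/2 = 0.245 m; q_1 = 0.28 × 0.25 × 0.245 = 0.01715 m³/s
w_2 = (1.09 − 0.00)/2 = 0.545 m; q_2 = 0.47 × 0.67 × 0.545 = 0.1716 m³/s
w_3 = (1.51 − 0.49)/2 = 0.51 m; q_3 = 0.43 × 0.79 × 0.51 = 0.1732 m³/s
w_4 = (2.05 − 1.09)/2 = 0.48 m; q_4 = 0.44 × 0.85 × 0.48 = 0.1795 m³/s
w_5 = (2.66 − 1.51)/2 = 0.575 m; q_5 = 0.54 × 1.13 × 0.575 = 0.3509 m³/s
w_6 = (4.84 − 2.05)/2 = 1.395 m; q_6 = 0.62 × 1.31 × 1.395 = 1.133 m³/s
w_7 = (4.84 − 2.66)/2 = 1.09 m; q_7 = 0.40 × 0.33 × 1.09 = 0.1439 m³/s
Q = Σ qᵢ = 2.169 m³/s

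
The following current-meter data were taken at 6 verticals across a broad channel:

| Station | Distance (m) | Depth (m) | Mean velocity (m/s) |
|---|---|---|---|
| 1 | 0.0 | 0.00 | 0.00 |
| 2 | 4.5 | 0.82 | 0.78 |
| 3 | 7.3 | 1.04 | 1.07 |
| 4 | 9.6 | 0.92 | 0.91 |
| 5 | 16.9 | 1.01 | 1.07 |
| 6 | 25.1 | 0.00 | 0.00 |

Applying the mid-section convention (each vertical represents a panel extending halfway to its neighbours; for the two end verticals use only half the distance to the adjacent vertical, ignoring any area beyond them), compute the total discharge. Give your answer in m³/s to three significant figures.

w_2 = (7.3 − 0.0)/2 = 3.65 m; q_2 = 0.78 × 0.82 × 3.65 = 2.335 m³/s
w_3 = (9.6 − 4.5)/2 = 2.55 m; q_3 = 1.07 × 1.04 × 2.55 = 2.838 m³/s
w_4 = (16.9 − 7.3)/2 = 4.8 m; q_4 = 0.91 × 0.92 × 4.8 = 4.019 m³/s
w_5 = (25.1 − 9.6)/2 = 7.75 m; q_5 = 1.07 × 1.01 × 7.75 = 8.375 m³/s
Stations 1, 6 contribute zero (depth or velocity is 0).
Q = Σ qᵢ = 17.57 m³/s

17.6 m³/s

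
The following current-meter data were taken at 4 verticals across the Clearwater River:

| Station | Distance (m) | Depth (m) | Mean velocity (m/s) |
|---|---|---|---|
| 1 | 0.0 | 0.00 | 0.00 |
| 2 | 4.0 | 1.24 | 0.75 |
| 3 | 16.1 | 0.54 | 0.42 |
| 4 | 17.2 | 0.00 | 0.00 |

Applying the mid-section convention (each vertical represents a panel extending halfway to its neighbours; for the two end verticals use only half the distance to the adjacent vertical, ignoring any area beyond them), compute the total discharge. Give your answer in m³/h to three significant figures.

w_2 = (16.1 − 0.0)/2 = 8.05 m; q_2 = 0.75 × 1.24 × 8.05 = 7.487 m³/s
w_3 = (17.2 − 4.0)/2 = 6.6 m; q_3 = 0.42 × 0.54 × 6.6 = 1.497 m³/s
Stations 1, 4 contribute zero (depth or velocity is 0).
Q = Σ qᵢ = 8.983 m³/s
= 8.983 × 3600 = 32340 m³/h

32300 m³/h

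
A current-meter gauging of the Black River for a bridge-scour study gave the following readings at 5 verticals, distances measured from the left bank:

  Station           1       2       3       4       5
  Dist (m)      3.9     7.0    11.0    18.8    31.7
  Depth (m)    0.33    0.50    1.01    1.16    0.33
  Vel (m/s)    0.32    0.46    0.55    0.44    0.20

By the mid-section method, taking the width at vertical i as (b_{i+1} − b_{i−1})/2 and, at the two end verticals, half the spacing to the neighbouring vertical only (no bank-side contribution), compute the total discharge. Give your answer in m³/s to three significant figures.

9.97 m³/s

w_1 = (7.0 − 3.9)/2 = 1.55 m; q_1 = 0.32 × 0.33 × 1.55 = 0.1637 m³/s
w_2 = (11.0 − 3.9)/2 = 3.55 m; q_2 = 0.46 × 0.50 × 3.55 = 0.8165 m³/s
w_3 = (18.8 − 7.0)/2 = 5.9 m; q_3 = 0.55 × 1.01 × 5.9 = 3.277 m³/s
w_4 = (31.7 − 11.0)/2 = 10.35 m; q_4 = 0.44 × 1.16 × 10.35 = 5.283 m³/s
w_5 = (31.7 − 18.8)/2 = 6.45 m; q_5 = 0.20 × 0.33 × 6.45 = 0.4257 m³/s
Q = Σ qᵢ = 9.966 m³/s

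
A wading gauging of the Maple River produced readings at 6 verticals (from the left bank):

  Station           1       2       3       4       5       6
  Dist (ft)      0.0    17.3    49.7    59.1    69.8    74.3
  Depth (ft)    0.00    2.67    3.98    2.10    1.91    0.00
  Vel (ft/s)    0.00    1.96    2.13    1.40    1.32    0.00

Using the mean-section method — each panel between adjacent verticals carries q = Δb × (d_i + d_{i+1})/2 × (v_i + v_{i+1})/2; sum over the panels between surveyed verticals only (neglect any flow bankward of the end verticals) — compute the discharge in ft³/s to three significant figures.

325 ft³/s

Panel 1-2: Δb = 17.3 ft, d̄ = (0.00+2.67)/2 = 1.335, v̄ = (0.00+1.96)/2 = 0.98 → q = 17.3×1.335×0.98 = 22.63 ft³/s
Panel 2-3: Δb = 32.4 ft, d̄ = (2.67+3.98)/2 = 3.325, v̄ = (1.96+2.13)/2 = 2.045 → q = 32.4×3.325×2.045 = 220.3 ft³/s
Panel 3-4: Δb = 9.4 ft, d̄ = (3.98+2.10)/2 = 3.04, v̄ = (2.13+1.40)/2 = 1.765 → q = 9.4×3.04×1.765 = 50.44 ft³/s
Panel 4-5: Δb = 10.7 ft, d̄ = (2.10+1.91)/2 = 2.005, v̄ = (1.40+1.32)/2 = 1.36 → q = 10.7×2.005×1.36 = 29.18 ft³/s
Panel 5-6: Δb = 4.5 ft, d̄ = (1.91+0.00)/2 = 0.955, v̄ = (1.32+0.00)/2 = 0.66 → q = 4.5×0.955×0.66 = 2.836 ft³/s
Q = Σ q = 325.4 ft³/s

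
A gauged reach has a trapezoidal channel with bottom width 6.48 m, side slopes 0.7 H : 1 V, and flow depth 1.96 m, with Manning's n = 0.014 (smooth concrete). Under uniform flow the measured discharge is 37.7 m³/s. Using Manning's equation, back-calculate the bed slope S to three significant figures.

0.000776

A = (b + z·y)·y = (6.48 + 0.7×1.96)×1.96 = 15.39 m²
P = b + 2y√(1+z²) = 6.48 + 2×1.96×√(1+0.7²) = 11.26 m
R = A/P = 15.39/11.26 = 1.366 m
S = (Q·n / (1·A·R^(2/3)))² = (37.7×0.014 / (1×15.39×1.231))² = 0.0007759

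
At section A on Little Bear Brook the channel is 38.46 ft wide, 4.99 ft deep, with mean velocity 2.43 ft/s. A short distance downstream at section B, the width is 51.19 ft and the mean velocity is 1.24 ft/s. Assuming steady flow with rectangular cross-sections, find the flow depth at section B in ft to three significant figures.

7.35 ft

Q = A₁V₁ = (38.46×4.99) × 2.43 = 466.4 ft³/s
d₂ = Q/(b₂ V₂) = 466.4/(51.19×1.24) = 7.347 ft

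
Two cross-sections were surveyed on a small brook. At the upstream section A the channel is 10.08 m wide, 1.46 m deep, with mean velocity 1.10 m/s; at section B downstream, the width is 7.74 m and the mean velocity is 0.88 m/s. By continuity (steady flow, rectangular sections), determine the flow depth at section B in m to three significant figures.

2.38 m

Q = A₁V₁ = (10.08×1.46) × 1.10 = 16.19 m³/s
d₂ = Q/(b₂ V₂) = 16.19/(7.74×0.88) = 2.377 m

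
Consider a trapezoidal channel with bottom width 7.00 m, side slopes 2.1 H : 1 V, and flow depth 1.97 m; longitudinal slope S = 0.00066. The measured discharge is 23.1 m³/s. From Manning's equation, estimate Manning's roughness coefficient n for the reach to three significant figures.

0.0299

A = (b + z·y)·y = (7.00 + 2.1×1.97)×1.97 = 21.94 m²
P = b + 2y√(1+z²) = 7.00 + 2×1.97×√(1+2.1²) = 16.16 m
R = A/P = 21.94/16.16 = 1.357 m
n = (1/Q)·A·R^(2/3)·S^(1/2) = (1/23.1) × 21.94 × 1.226 × 0.02569 = 0.02991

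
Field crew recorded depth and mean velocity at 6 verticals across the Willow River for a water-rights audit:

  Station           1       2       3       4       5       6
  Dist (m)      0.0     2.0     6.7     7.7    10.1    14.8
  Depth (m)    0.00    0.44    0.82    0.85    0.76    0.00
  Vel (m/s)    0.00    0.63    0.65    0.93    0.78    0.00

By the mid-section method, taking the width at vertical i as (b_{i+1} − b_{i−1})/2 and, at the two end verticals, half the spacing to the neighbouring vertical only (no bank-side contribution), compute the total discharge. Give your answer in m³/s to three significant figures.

w_2 = (6.7 − 0.0)/2 = 3.35 m; q_2 = 0.63 × 0.44 × 3.35 = 0.9286 m³/s
w_3 = (7.7 − 2.0)/2 = 2.85 m; q_3 = 0.65 × 0.82 × 2.85 = 1.519 m³/s
w_4 = (10.1 − 6.7)/2 = 1.7 m; q_4 = 0.93 × 0.85 × 1.7 = 1.344 m³/s
w_5 = (14.8 − 7.7)/2 = 3.55 m; q_5 = 0.78 × 0.76 × 3.55 = 2.104 m³/s
Stations 1, 6 contribute zero (depth or velocity is 0).
Q = Σ qᵢ = 5.896 m³/s

5.90 m³/s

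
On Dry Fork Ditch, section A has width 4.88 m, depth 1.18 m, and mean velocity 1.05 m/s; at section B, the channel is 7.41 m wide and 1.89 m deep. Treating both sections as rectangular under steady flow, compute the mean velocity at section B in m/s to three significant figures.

Q = A₁V₁ = (4.88×1.18) × 1.05 = 6.046 m³/s
A₂ = 7.41 × 1.89 = 14.00 m²
V₂ = Q/A₂ = 6.046/14.00 = 0.4317 m/s

0.432 m/s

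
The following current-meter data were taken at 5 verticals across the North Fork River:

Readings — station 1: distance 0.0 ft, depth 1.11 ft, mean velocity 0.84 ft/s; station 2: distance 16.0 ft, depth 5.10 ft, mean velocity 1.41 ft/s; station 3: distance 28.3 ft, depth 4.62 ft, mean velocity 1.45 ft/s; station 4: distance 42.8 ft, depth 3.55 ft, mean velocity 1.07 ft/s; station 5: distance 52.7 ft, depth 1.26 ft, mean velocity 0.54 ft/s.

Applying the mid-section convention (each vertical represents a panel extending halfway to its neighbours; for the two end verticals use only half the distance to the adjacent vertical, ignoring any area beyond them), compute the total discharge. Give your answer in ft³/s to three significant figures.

w_1 = (16.0 − 0.0)/2 = 8 ft; q_1 = 0.84 × 1.11 × 8 = 7.459 ft³/s
w_2 = (28.3 − 0.0)/2 = 14.15 ft; q_2 = 1.41 × 5.10 × 14.15 = 101.8 ft³/s
w_3 = (42.8 − 16.0)/2 = 13.4 ft; q_3 = 1.45 × 4.62 × 13.4 = 89.77 ft³/s
w_4 = (52.7 − 28.3)/2 = 12.2 ft; q_4 = 1.07 × 3.55 × 12.2 = 46.34 ft³/s
w_5 = (52.7 − 42.8)/2 = 4.95 ft; q_5 = 0.54 × 1.26 × 4.95 = 3.368 ft³/s
Q = Σ qᵢ = 248.7 ft³/s

249 ft³/s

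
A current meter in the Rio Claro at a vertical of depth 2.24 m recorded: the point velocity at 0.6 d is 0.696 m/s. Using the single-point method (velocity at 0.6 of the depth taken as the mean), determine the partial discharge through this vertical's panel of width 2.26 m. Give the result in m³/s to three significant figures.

3.52 m³/s

v̄ = v₀.₆ = 0.696 m/s
q = v̄ × d × w = 0.6960 × 2.24 × 2.26 = 3.523 m³/s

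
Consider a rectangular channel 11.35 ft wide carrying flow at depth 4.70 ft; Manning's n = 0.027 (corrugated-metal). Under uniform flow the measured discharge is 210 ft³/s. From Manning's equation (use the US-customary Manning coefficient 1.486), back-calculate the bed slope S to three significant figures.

A = b·y = 11.35 × 4.70 = 53.35 ft²
P = b + 2y = 11.35 + 2×4.70 = 20.75 ft
R = A/P = 53.35/20.75 = 2.571 ft
S = (Q·n / (1.486·A·R^(2/3)))² = (210×0.027 / (1.486×53.35×1.877))² = 0.001453

0.00145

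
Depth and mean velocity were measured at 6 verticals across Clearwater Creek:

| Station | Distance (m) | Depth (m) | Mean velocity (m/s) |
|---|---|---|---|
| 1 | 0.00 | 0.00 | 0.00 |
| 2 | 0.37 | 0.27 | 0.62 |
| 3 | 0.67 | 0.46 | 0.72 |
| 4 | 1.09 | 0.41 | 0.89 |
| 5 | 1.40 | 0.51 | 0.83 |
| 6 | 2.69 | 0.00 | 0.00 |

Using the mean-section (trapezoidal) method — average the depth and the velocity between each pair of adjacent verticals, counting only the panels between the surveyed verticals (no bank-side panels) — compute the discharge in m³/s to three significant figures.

Panel 1-2: Δb = 0.37 m, d̄ = (0.00+0.27)/2 = 0.135, v̄ = (0.00+0.62)/2 = 0.31 → q = 0.37×0.135×0.31 = 0.01548 m³/s
Panel 2-3: Δb = 0.3 m, d̄ = (0.27+0.46)/2 = 0.365, v̄ = (0.62+0.72)/2 = 0.67 → q = 0.3×0.365×0.67 = 0.07337 m³/s
Panel 3-4: Δb = 0.42 m, d̄ = (0.46+0.41)/2 = 0.435, v̄ = (0.72+0.89)/2 = 0.805 → q = 0.42×0.435×0.805 = 0.1471 m³/s
Panel 4-5: Δb = 0.31 m, d̄ = (0.41+0.51)/2 = 0.46, v̄ = (0.89+0.83)/2 = 0.86 → q = 0.31×0.46×0.86 = 0.1226 m³/s
Panel 5-6: Δb = 1.29 m, d̄ = (0.51+0.00)/2 = 0.255, v̄ = (0.83+0.00)/2 = 0.415 → q = 1.29×0.255×0.415 = 0.1365 m³/s
Q = Σ q = 0.4951 m³/s

0.495 m³/s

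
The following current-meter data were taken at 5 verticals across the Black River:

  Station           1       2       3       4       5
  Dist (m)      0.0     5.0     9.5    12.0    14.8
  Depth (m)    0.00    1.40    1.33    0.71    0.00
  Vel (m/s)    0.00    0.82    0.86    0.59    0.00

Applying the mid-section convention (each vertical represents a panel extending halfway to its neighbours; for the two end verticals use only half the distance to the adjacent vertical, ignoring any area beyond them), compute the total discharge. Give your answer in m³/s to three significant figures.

10.6 m³/s

w_2 = (9.5 − 0.0)/2 = 4.75 m; q_2 = 0.82 × 1.40 × 4.75 = 5.453 m³/s
w_3 = (12.0 − 5.0)/2 = 3.5 m; q_3 = 0.86 × 1.33 × 3.5 = 4.003 m³/s
w_4 = (14.8 − 9.5)/2 = 2.65 m; q_4 = 0.59 × 0.71 × 2.65 = 1.110 m³/s
Stations 1, 5 contribute zero (depth or velocity is 0).
Q = Σ qᵢ = 10.57 m³/s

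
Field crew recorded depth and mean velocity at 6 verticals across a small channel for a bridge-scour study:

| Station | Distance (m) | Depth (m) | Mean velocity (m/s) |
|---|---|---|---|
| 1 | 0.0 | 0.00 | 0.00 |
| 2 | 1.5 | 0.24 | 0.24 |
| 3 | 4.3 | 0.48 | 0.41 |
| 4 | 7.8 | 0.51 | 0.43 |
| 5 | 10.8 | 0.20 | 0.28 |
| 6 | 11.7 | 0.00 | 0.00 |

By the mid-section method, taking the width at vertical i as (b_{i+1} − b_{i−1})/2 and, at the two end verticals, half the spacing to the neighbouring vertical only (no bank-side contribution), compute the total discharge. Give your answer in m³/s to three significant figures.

w_2 = (4.3 − 0.0)/2 = 2.15 m; q_2 = 0.24 × 0.24 × 2.15 = 0.1238 m³/s
w_3 = (7.8 − 1.5)/2 = 3.15 m; q_3 = 0.41 × 0.48 × 3.15 = 0.6199 m³/s
w_4 = (10.8 − 4.3)/2 = 3.25 m; q_4 = 0.43 × 0.51 × 3.25 = 0.7127 m³/s
w_5 = (11.7 − 7.8)/2 = 1.95 m; q_5 = 0.28 × 0.20 × 1.95 = 0.1092 m³/s
Stations 1, 6 contribute zero (depth or velocity is 0).
Q = Σ qᵢ = 1.566 m³/s

1.57 m³/s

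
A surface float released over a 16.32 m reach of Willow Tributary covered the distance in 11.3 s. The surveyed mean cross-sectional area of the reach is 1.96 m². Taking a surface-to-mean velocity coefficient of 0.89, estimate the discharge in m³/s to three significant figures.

v_surface = L / t̄ = 16.32 / 11.3 = 1.444 m/s
v_mean = 0.89 × 1.444 = 1.285 m/s
Q = A × v_mean = 1.96 × 1.285 = 2.519 m³/s

2.52 m³/s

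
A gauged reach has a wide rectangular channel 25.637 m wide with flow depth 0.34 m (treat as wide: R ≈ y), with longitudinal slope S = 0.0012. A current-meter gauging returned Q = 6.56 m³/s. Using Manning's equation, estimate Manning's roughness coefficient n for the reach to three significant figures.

A = b·y = 25.637 × 0.34 = 8.717 m²
Wide channel: R ≈ y = 0.34 m
n = (1/Q)·A·R^(2/3)·S^(1/2) = (1/6.56) × 8.717 × 0.4871 × 0.03464 = 0.02242

0.0224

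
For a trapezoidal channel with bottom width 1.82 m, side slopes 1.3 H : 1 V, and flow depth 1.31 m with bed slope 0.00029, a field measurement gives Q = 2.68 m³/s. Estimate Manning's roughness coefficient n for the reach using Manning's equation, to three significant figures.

0.0243

A = (b + z·y)·y = (1.82 + 1.3×1.31)×1.31 = 4.615 m²
P = b + 2y√(1+z²) = 1.82 + 2×1.31×√(1+1.3²) = 6.117 m
R = A/P = 4.615/6.117 = 0.7545 m
n = (1/Q)·A·R^(2/3)·S^(1/2) = (1/2.68) × 4.615 × 0.8288 × 0.01703 = 0.02430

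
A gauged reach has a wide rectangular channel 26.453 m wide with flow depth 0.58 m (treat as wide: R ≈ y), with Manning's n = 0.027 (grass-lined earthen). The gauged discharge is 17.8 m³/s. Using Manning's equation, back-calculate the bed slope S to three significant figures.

A = b·y = 26.453 × 0.58 = 15.34 m²
Wide channel: R ≈ y = 0.58 m
S = (Q·n / (1·A·R^(2/3)))² = (17.8×0.027 / (1×15.34×0.6955))² = 0.002029

0.00203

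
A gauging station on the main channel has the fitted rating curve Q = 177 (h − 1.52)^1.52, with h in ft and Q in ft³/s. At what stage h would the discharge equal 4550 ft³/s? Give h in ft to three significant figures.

9.99 ft

h − h₀ = (Q/C)^(1/b) = (4550/177)^(1/1.52) = 8.466 ft
h = 1.52 + 8.466 = 9.986 ft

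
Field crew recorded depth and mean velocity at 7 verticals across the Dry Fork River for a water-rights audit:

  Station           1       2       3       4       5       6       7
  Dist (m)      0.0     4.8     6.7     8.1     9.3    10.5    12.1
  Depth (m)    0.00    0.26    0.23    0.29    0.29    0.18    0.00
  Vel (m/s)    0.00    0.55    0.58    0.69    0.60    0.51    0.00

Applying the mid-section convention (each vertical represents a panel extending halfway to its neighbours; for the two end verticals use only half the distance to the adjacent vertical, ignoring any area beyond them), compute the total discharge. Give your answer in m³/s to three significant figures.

w_2 = (6.7 − 0.0)/2 = 3.35 m; q_2 = 0.55 × 0.26 × 3.35 = 0.4791 m³/s
w_3 = (8.1 − 4.8)/2 = 1.65 m; q_3 = 0.58 × 0.23 × 1.65 = 0.2201 m³/s
w_4 = (9.3 − 6.7)/2 = 1.3 m; q_4 = 0.69 × 0.29 × 1.3 = 0.2601 m³/s
w_5 = (10.5 − 8.1)/2 = 1.2 m; q_5 = 0.60 × 0.29 × 1.2 = 0.2088 m³/s
w_6 = (12.1 − 9.3)/2 = 1.4 m; q_6 = 0.51 × 0.18 × 1.4 = 0.1285 m³/s
Stations 1, 7 contribute zero (depth or velocity is 0).
Q = Σ qᵢ = 1.297 m³/s

1.30 m³/s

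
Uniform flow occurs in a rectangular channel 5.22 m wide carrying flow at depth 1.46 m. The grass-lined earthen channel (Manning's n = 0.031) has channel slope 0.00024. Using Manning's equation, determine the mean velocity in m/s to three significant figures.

A = b·y = 5.22 × 1.46 = 7.621 m²
P = b + 2y = 5.22 + 2×1.46 = 8.140 m
R = A/P = 7.621/8.140 = 0.9363 m
Q = (1/n)·A·R^(2/3)·S^(1/2) = (1/0.031) × 7.621 × 0.9363^(2/3) × 0.00024^(1/2) = 3.645 m³/s
V = Q/A = 3.645/7.621 = 0.4783 m/s

0.478 m/s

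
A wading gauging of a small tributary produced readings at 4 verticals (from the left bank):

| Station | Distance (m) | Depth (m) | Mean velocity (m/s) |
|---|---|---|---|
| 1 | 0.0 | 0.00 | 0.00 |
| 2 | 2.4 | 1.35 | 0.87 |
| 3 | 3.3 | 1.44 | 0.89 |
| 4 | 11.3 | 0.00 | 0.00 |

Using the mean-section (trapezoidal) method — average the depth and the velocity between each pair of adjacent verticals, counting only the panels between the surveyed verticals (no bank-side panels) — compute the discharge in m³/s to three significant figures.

Panel 1-2: Δb = 2.4 m, d̄ = (0.00+1.35)/2 = 0.675, v̄ = (0.00+0.87)/2 = 0.435 → q = 2.4×0.675×0.435 = 0.7047 m³/s
Panel 2-3: Δb = 0.9 m, d̄ = (1.35+1.44)/2 = 1.395, v̄ = (0.87+0.89)/2 = 0.88 → q = 0.9×1.395×0.88 = 1.105 m³/s
Panel 3-4: Δb = 8 m, d̄ = (1.44+0.00)/2 = 0.72, v̄ = (0.89+0.00)/2 = 0.445 → q = 8×0.72×0.445 = 2.563 m³/s
Q = Σ q = 4.373 m³/s

4.37 m³/s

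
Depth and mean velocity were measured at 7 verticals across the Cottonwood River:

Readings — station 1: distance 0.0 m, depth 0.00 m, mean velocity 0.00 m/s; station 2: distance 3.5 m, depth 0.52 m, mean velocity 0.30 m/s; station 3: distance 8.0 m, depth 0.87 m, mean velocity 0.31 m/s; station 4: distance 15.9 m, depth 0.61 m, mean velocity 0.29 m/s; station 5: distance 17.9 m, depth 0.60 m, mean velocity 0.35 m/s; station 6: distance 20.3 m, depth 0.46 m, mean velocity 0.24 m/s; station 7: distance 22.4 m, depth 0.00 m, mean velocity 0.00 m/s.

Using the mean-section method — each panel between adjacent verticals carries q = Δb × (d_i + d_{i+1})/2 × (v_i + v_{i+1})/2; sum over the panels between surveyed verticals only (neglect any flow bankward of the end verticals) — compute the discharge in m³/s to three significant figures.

Panel 1-2: Δb = 3.5 m, d̄ = (0.00+0.52)/2 = 0.26, v̄ = (0.00+0.30)/2 = 0.15 → q = 3.5×0.26×0.15 = 0.1365 m³/s
Panel 2-3: Δb = 4.5 m, d̄ = (0.52+0.87)/2 = 0.695, v̄ = (0.30+0.31)/2 = 0.305 → q = 4.5×0.695×0.305 = 0.9539 m³/s
Panel 3-4: Δb = 7.9 m, d̄ = (0.87+0.61)/2 = 0.74, v̄ = (0.31+0.29)/2 = 0.3 → q = 7.9×0.74×0.3 = 1.754 m³/s
Panel 4-5: Δb = 2 m, d̄ = (0.61+0.60)/2 = 0.605, v̄ = (0.29+0.35)/2 = 0.32 → q = 2×0.605×0.32 = 0.3872 m³/s
Panel 5-6: Δb = 2.4 m, d̄ = (0.60+0.46)/2 = 0.53, v̄ = (0.35+0.24)/2 = 0.295 → q = 2.4×0.53×0.295 = 0.3752 m³/s
Panel 6-7: Δb = 2.1 m, d̄ = (0.46+0.00)/2 = 0.23, v̄ = (0.24+0.00)/2 = 0.12 → q = 2.1×0.23×0.12 = 0.05796 m³/s
Q = Σ q = 3.665 m³/s

3.66 m³/s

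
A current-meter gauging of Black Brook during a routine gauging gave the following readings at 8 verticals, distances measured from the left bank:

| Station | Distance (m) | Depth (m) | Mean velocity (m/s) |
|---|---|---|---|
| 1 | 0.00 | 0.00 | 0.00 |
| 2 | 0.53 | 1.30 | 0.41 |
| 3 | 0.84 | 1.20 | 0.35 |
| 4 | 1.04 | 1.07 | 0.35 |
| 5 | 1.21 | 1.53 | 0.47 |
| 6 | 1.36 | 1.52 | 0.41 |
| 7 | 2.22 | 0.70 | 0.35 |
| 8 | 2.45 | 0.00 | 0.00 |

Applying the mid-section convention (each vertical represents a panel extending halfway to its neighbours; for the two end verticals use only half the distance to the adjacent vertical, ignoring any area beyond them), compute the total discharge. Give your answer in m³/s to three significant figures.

0.964 m³/s

w_2 = (0.84 − 0.00)/2 = 0.42 m; q_2 = 0.41 × 1.30 × 0.42 = 0.2239 m³/s
w_3 = (1.04 − 0.53)/2 = 0.255 m; q_3 = 0.35 × 1.20 × 0.255 = 0.1071 m³/s
w_4 = (1.21 − 0.84)/2 = 0.185 m; q_4 = 0.35 × 1.07 × 0.185 = 0.06928 m³/s
w_5 = (1.36 − 1.04)/2 = 0.16 m; q_5 = 0.47 × 1.53 × 0.16 = 0.1151 m³/s
w_6 = (2.22 − 1.21)/2 = 0.505 m; q_6 = 0.41 × 1.52 × 0.505 = 0.3147 m³/s
w_7 = (2.45 − 1.36)/2 = 0.545 m; q_7 = 0.35 × 0.70 × 0.545 = 0.1335 m³/s
Stations 1, 8 contribute zero (depth or velocity is 0).
Q = Σ qᵢ = 0.9635 m³/s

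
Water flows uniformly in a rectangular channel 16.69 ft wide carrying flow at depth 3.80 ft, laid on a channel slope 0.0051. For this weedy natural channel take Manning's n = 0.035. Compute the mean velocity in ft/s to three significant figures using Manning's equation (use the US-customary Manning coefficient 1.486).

A = b·y = 16.69 × 3.80 = 63.42 ft²
P = b + 2y = 16.69 + 2×3.80 = 24.29 ft
R = A/P = 63.42/24.29 = 2.611 ft
Q = (1.486/n)·A·R^(2/3)·S^(1/2) = (1.486/0.035) × 63.42 × 2.611^(2/3) × 0.0051^(1/2) = 364.6 ft³/s
V = Q/A = 364.6/63.42 = 5.749 ft/s

5.75 ft/s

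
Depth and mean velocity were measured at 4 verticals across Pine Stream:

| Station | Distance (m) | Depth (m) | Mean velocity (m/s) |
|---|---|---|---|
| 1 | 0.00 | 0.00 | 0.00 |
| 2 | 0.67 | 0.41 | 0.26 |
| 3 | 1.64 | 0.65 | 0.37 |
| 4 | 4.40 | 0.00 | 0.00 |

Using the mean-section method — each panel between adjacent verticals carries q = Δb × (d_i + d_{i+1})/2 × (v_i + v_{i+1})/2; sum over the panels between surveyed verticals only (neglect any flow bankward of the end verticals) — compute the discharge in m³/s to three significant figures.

0.346 m³/s

Panel 1-2: Δb = 0.67 m, d̄ = (0.00+0.41)/2 = 0.205, v̄ = (0.00+0.26)/2 = 0.13 → q = 0.67×0.205×0.13 = 0.01786 m³/s
Panel 2-3: Δb = 0.97 m, d̄ = (0.41+0.65)/2 = 0.53, v̄ = (0.26+0.37)/2 = 0.315 → q = 0.97×0.53×0.315 = 0.1619 m³/s
Panel 3-4: Δb = 2.76 m, d̄ = (0.65+0.00)/2 = 0.325, v̄ = (0.37+0.00)/2 = 0.185 → q = 2.76×0.325×0.185 = 0.1659 m³/s
Q = Σ q = 0.3457 m³/s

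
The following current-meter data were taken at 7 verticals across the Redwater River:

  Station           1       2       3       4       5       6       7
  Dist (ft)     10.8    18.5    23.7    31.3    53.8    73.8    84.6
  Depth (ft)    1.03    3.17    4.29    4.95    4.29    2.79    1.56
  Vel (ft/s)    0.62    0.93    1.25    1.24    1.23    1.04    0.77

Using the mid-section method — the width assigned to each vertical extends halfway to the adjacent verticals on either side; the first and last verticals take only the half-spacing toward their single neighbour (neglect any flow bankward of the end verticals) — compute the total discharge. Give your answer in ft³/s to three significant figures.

311 ft³/s

w_1 = (18.5 − 10.8)/2 = 3.85 ft; q_1 = 0.62 × 1.03 × 3.85 = 2.459 ft³/s
w_2 = (23.7 − 10.8)/2 = 6.45 ft; q_2 = 0.93 × 3.17 × 6.45 = 19.02 ft³/s
w_3 = (31.3 − 18.5)/2 = 6.4 ft; q_3 = 1.25 × 4.29 × 6.4 = 34.32 ft³/s
w_4 = (53.8 − 23.7)/2 = 15.05 ft; q_4 = 1.24 × 4.95 × 15.05 = 92.38 ft³/s
w_5 = (73.8 − 31.3)/2 = 21.25 ft; q_5 = 1.23 × 4.29 × 21.25 = 112.1 ft³/s
w_6 = (84.6 − 53.8)/2 = 15.4 ft; q_6 = 1.04 × 2.79 × 15.4 = 44.68 ft³/s
w_7 = (84.6 − 73.8)/2 = 5.4 ft; q_7 = 0.77 × 1.56 × 5.4 = 6.486 ft³/s
Q = Σ qᵢ = 311.5 ft³/s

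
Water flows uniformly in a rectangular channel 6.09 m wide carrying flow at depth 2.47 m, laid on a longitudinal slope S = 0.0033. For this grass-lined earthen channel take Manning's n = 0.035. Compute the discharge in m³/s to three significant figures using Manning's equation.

30.4 m³/s

A = b·y = 6.09 × 2.47 = 15.04 m²
P = b + 2y = 6.09 + 2×2.47 = 11.03 m
R = A/P = 15.04/11.03 = 1.364 m
Q = (1/n)·A·R^(2/3)·S^(1/2) = (1/0.035) × 15.04 × 1.364^(2/3) × 0.0033^(1/2) = 30.36 m³/s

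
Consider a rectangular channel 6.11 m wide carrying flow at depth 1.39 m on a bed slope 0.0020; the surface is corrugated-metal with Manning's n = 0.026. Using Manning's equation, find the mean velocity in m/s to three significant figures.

1.67 m/s

A = b·y = 6.11 × 1.39 = 8.493 m²
P = b + 2y = 6.11 + 2×1.39 = 8.890 m
R = A/P = 8.493/8.890 = 0.9553 m
Q = (1/n)·A·R^(2/3)·S^(1/2) = (1/0.026) × 8.493 × 0.9553^(2/3) × 0.0020^(1/2) = 14.17 m³/s
V = Q/A = 14.17/8.493 = 1.668 m/s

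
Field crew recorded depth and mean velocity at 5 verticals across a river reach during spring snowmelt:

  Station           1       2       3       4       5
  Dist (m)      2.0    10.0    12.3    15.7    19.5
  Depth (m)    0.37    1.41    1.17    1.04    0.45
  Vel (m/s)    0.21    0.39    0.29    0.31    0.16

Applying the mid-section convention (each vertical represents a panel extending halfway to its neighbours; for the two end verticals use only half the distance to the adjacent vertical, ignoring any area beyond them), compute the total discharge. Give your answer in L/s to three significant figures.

w_1 = (10.0 − 2.0)/2 = 4 m; q_1 = 0.21 × 0.37 × 4 = 0.3108 m³/s
w_2 = (12.3 − 2.0)/2 = 5.15 m; q_2 = 0.39 × 1.41 × 5.15 = 2.832 m³/s
w_3 = (15.7 − 10.0)/2 = 2.85 m; q_3 = 0.29 × 1.17 × 2.85 = 0.9670 m³/s
w_4 = (19.5 − 12.3)/2 = 3.6 m; q_4 = 0.31 × 1.04 × 3.6 = 1.161 m³/s
w_5 = (19.5 − 15.7)/2 = 1.9 m; q_5 = 0.16 × 0.45 × 1.9 = 0.1368 m³/s
Q = Σ qᵢ = 5.407 m³/s
= 5.407 × 1000 = 5407 L/s

5410 L/s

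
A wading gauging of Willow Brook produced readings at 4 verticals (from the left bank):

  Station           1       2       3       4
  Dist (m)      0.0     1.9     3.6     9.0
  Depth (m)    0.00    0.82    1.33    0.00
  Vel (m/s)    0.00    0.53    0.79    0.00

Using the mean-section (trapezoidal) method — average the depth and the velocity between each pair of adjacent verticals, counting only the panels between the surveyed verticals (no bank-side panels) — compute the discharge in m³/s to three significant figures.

Panel 1-2: Δb = 1.9 m, d̄ = (0.00+0.82)/2 = 0.41, v̄ = (0.00+0.53)/2 = 0.265 → q = 1.9×0.41×0.265 = 0.2064 m³/s
Panel 2-3: Δb = 1.7 m, d̄ = (0.82+1.33)/2 = 1.075, v̄ = (0.53+0.79)/2 = 0.66 → q = 1.7×1.075×0.66 = 1.206 m³/s
Panel 3-4: Δb = 5.4 m, d̄ = (1.33+0.00)/2 = 0.665, v̄ = (0.79+0.00)/2 = 0.395 → q = 5.4×0.665×0.395 = 1.418 m³/s
Q = Σ q = 2.831 m³/s

2.83 m³/s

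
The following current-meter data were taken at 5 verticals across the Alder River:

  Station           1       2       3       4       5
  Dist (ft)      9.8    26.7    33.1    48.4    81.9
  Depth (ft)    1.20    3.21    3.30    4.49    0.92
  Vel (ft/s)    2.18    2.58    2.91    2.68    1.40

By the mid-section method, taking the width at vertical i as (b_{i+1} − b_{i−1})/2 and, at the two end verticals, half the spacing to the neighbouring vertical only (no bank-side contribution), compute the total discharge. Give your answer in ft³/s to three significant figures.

w_1 = (26.7 − 9.8)/2 = 8.45 ft; q_1 = 2.18 × 1.20 × 8.45 = 22.11 ft³/s
w_2 = (33.1 − 9.8)/2 = 11.65 ft; q_2 = 2.58 × 3.21 × 11.65 = 96.48 ft³/s
w_3 = (48.4 − 26.7)/2 = 10.85 ft; q_3 = 2.91 × 3.30 × 10.85 = 104.2 ft³/s
w_4 = (81.9 − 33.1)/2 = 24.4 ft; q_4 = 2.68 × 4.49 × 24.4 = 293.6 ft³/s
w_5 = (81.9 − 48.4)/2 = 16.75 ft; q_5 = 1.40 × 0.92 × 16.75 = 21.57 ft³/s
Q = Σ qᵢ = 538.0 ft³/s

538 ft³/s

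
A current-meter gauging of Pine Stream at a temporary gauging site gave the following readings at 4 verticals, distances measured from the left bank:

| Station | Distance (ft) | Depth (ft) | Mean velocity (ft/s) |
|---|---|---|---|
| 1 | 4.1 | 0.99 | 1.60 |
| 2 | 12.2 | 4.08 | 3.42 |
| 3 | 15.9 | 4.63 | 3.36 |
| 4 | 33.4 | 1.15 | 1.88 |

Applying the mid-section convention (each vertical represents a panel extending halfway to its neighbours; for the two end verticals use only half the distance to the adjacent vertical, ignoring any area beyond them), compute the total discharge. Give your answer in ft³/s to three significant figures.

273 ft³/s

w_1 = (12.2 − 4.1)/2 = 4.05 ft; q_1 = 1.60 × 0.99 × 4.05 = 6.415 ft³/s
w_2 = (15.9 − 4.1)/2 = 5.9 ft; q_2 = 3.42 × 4.08 × 5.9 = 82.33 ft³/s
w_3 = (33.4 − 12.2)/2 = 10.6 ft; q_3 = 3.36 × 4.63 × 10.6 = 164.9 ft³/s
w_4 = (33.4 − 15.9)/2 = 8.75 ft; q_4 = 1.88 × 1.15 × 8.75 = 18.92 ft³/s
Q = Σ qᵢ = 272.6 ft³/s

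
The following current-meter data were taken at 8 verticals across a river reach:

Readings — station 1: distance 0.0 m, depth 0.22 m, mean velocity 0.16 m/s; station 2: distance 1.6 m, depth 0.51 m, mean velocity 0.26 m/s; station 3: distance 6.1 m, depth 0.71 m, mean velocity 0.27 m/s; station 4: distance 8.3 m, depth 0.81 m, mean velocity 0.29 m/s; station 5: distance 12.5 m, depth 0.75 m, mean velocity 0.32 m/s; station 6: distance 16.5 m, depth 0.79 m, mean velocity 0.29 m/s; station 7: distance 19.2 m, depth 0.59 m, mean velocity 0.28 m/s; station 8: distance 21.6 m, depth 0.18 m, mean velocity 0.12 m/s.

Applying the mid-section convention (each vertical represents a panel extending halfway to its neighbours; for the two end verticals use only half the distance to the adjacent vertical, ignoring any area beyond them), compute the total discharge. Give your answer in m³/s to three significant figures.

4.03 m³/s

w_1 = (1.6 − 0.0)/2 = 0.8 m; q_1 = 0.16 × 0.22 × 0.8 = 0.02816 m³/s
w_2 = (6.1 − 0.0)/2 = 3.05 m; q_2 = 0.26 × 0.51 × 3.05 = 0.4044 m³/s
w_3 = (8.3 − 1.6)/2 = 3.35 m; q_3 = 0.27 × 0.71 × 3.35 = 0.6422 m³/s
w_4 = (12.5 − 6.1)/2 = 3.2 m; q_4 = 0.29 × 0.81 × 3.2 = 0.7517 m³/s
w_5 = (16.5 − 8.3)/2 = 4.1 m; q_5 = 0.32 × 0.75 × 4.1 = 0.9840 m³/s
w_6 = (19.2 − 12.5)/2 = 3.35 m; q_6 = 0.29 × 0.79 × 3.35 = 0.7675 m³/s
w_7 = (21.6 − 16.5)/2 = 2.55 m; q_7 = 0.28 × 0.59 × 2.55 = 0.4213 m³/s
w_8 = (21.6 − 19.2)/2 = 1.2 m; q_8 = 0.12 × 0.18 × 1.2 = 0.02592 m³/s
Q = Σ qᵢ = 4.025 m³/s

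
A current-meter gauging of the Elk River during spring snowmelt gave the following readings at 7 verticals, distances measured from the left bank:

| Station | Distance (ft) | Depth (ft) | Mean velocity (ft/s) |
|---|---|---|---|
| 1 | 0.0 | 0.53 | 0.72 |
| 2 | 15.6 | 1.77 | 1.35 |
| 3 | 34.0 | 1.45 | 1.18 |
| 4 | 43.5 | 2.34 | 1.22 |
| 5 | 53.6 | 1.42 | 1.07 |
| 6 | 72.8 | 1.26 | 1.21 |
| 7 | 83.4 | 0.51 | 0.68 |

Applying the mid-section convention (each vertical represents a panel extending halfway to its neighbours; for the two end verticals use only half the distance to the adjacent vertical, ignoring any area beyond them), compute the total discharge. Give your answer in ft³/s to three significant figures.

142 ft³/s

w_1 = (15.6 − 0.0)/2 = 7.8 ft; q_1 = 0.72 × 0.53 × 7.8 = 2.976 ft³/s
w_2 = (34.0 − 0.0)/2 = 17 ft; q_2 = 1.35 × 1.77 × 17 = 40.62 ft³/s
w_3 = (43.5 − 15.6)/2 = 13.95 ft; q_3 = 1.18 × 1.45 × 13.95 = 23.87 ft³/s
w_4 = (53.6 − 34.0)/2 = 9.8 ft; q_4 = 1.22 × 2.34 × 9.8 = 27.98 ft³/s
w_5 = (72.8 − 43.5)/2 = 14.65 ft; q_5 = 1.07 × 1.42 × 14.65 = 22.26 ft³/s
w_6 = (83.4 − 53.6)/2 = 14.9 ft; q_6 = 1.21 × 1.26 × 14.9 = 22.72 ft³/s
w_7 = (83.4 − 72.8)/2 = 5.3 ft; q_7 = 0.68 × 0.51 × 5.3 = 1.838 ft³/s
Q = Σ qᵢ = 142.3 ft³/s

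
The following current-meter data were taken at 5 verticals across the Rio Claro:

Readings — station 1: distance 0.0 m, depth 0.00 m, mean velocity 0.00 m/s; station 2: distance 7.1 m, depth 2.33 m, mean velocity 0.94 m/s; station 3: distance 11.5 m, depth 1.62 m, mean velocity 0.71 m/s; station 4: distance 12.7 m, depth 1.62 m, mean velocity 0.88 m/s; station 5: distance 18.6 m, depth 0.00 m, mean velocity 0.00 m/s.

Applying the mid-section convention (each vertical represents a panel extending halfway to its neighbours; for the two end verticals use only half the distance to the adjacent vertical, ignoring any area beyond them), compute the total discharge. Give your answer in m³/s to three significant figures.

w_2 = (11.5 − 0.0)/2 = 5.75 m; q_2 = 0.94 × 2.33 × 5.75 = 12.59 m³/s
w_3 = (12.7 − 7.1)/2 = 2.8 m; q_3 = 0.71 × 1.62 × 2.8 = 3.221 m³/s
w_4 = (18.6 − 11.5)/2 = 3.55 m; q_4 = 0.88 × 1.62 × 3.55 = 5.061 m³/s
Stations 1, 5 contribute zero (depth or velocity is 0).
Q = Σ qᵢ = 20.88 m³/s

20.9 m³/s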